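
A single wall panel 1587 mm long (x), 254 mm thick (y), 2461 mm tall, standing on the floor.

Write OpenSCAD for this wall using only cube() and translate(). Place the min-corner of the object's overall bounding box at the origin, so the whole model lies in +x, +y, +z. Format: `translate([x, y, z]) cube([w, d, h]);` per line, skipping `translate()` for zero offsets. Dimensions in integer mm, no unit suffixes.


cube([1587, 254, 2461]);


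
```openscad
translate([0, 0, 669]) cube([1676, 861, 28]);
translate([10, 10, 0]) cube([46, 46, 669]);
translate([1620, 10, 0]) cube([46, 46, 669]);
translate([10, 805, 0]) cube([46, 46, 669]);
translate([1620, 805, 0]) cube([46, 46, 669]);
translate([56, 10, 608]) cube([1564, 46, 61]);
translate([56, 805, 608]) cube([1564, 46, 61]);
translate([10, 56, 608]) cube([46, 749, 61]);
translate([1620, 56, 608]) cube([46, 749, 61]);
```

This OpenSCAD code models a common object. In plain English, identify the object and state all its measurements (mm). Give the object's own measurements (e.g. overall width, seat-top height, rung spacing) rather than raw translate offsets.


A rectangular dining table. The top is 1676×861×28 mm with its upper surface at z = 697 mm. It stands on four 46×46 mm square legs, each inset 10 mm from the nearest pair of top edges, running from the floor to the underside of the top. Four apron rails, 46 mm thick and 61 mm tall, run between adjacent legs with their top edges flush with the underside of the top and their outer faces flush with the legs' outer faces.


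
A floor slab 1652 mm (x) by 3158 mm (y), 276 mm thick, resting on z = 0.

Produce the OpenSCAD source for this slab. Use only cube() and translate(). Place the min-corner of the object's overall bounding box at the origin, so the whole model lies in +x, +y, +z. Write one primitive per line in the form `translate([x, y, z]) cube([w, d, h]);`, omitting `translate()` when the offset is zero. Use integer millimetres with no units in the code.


cube([1652, 3158, 276]);


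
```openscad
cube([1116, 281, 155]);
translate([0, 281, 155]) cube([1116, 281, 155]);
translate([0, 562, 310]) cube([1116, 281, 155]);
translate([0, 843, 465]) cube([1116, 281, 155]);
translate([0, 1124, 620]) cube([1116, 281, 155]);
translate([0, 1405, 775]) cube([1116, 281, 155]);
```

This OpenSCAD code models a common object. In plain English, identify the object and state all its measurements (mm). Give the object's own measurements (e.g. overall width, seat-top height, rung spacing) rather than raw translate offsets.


A straight staircase of 6 solid steps. Each step is 1116 mm wide (x), 281 mm deep (y, the going) and 155 mm tall (the rise). The first step rests on the floor; each subsequent step sits one going further in +y and one rise higher in +z, directly behind and above the previous step with no overlap.


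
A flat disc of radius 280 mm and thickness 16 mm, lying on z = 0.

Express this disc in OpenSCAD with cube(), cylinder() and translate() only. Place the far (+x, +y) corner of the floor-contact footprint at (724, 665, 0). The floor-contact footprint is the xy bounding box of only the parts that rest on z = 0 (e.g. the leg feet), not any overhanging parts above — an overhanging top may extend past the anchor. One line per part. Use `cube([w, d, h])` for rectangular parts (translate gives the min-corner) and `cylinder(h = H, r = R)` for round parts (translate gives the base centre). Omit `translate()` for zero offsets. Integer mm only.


translate([444, 385, 0]) cylinder(h = 16, r = 280);


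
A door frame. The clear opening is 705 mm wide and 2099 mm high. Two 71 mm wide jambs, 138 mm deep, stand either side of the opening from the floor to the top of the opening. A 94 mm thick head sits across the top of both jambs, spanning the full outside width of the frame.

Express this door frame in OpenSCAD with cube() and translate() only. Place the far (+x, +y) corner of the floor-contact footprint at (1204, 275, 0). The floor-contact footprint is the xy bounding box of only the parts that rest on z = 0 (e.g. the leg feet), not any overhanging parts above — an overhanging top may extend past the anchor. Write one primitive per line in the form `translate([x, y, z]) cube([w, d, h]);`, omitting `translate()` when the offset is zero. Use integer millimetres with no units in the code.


translate([357, 137, 0]) cube([71, 138, 2099]);
translate([1133, 137, 0]) cube([71, 138, 2099]);
translate([357, 137, 2099]) cube([847, 138, 94]);


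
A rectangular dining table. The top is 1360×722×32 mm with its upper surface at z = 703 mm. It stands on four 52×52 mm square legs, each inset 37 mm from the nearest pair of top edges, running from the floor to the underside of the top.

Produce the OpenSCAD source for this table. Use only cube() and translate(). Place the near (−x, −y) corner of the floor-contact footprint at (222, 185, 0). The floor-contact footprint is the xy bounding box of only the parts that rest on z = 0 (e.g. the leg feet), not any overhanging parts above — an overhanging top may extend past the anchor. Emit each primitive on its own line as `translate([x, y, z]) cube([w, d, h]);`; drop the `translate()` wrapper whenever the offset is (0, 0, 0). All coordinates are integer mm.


// leg_h = 703 - 32 = 671
translate([185, 148, 671]) cube([1360, 722, 32]);
translate([222, 185, 0]) cube([52, 52, 671]);
translate([1456, 185, 0]) cube([52, 52, 671]);
translate([222, 781, 0]) cube([52, 52, 671]);
translate([1456, 781, 0]) cube([52, 52, 671]);


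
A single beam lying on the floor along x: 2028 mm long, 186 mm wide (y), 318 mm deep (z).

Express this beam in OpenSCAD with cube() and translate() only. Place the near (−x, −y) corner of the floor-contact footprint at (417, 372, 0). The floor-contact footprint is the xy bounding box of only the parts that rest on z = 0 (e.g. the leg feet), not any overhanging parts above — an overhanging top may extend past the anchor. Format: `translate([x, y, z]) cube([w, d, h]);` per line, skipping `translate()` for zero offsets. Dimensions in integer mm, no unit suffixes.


translate([417, 372, 0]) cube([2028, 186, 318]);


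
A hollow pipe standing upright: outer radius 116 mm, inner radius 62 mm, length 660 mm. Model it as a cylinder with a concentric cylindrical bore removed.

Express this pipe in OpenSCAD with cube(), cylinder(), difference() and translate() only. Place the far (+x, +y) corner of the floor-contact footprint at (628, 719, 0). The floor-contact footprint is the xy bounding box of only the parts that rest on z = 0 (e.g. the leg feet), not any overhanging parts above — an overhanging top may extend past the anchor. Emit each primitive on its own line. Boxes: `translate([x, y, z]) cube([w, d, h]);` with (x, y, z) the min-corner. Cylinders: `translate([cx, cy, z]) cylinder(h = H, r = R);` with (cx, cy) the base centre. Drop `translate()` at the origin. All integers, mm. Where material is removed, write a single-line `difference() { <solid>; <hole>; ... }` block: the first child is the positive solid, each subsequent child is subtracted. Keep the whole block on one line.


difference() { translate([512, 603, 0]) cylinder(h = 660, r = 116); translate([512, 603, 0]) cylinder(h = 660, r = 62); }


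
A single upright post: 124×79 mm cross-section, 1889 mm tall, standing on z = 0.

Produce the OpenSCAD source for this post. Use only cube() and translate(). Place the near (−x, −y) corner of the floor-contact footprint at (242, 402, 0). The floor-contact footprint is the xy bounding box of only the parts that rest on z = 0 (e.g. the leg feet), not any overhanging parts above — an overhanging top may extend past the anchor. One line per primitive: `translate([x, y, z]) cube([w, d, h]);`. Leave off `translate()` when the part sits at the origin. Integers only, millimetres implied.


translate([242, 402, 0]) cube([124, 79, 1889]);


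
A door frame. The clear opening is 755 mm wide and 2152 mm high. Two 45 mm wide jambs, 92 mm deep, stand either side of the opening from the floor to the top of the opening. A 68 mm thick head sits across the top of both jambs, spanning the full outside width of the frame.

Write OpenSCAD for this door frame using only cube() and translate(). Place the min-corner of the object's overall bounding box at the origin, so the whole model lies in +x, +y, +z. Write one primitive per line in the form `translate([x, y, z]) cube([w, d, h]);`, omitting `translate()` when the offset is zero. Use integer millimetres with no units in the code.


cube([45, 92, 2152]);
translate([800, 0, 0]) cube([45, 92, 2152]);
translate([0, 0, 2152]) cube([845, 92, 68]);


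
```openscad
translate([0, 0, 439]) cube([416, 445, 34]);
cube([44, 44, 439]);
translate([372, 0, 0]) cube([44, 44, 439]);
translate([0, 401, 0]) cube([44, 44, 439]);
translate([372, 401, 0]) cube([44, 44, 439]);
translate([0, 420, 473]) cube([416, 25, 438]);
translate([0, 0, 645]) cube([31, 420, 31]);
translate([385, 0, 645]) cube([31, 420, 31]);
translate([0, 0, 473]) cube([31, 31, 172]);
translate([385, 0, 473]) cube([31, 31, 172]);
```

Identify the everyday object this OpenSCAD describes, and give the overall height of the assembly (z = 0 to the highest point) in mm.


A chair. The overall height is 911 mm.

A slab on four corner posts with a tall panel at the back — a chair. The seat slab sits at z = 439 with thickness 34, and the 438 mm backrest starts at the seat top, so the overall height is 439 + 34 + 438 = 911 mm.


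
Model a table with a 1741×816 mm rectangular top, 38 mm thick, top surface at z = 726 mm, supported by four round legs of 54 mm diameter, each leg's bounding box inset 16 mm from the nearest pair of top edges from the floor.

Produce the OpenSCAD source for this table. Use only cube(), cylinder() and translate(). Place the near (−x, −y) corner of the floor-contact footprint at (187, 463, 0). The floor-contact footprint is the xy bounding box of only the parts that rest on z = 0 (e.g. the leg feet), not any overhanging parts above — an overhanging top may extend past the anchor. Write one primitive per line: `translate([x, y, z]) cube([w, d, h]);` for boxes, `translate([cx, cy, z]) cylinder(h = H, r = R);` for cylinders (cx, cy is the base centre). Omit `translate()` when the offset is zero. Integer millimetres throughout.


translate([171, 447, 688]) cube([1741, 816, 38]);
translate([214, 490, 0]) cylinder(h = 688, r = 27);
translate([1869, 490, 0]) cylinder(h = 688, r = 27);
translate([214, 1220, 0]) cylinder(h = 688, r = 27);
translate([1869, 1220, 0]) cylinder(h = 688, r = 27);


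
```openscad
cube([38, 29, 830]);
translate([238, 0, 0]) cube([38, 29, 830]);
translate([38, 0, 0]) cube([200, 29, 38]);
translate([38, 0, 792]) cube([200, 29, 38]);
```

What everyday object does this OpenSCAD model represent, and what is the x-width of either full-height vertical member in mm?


A picture frame. The border width is 38 mm.

Four thin pieces enclosing a rectangular opening — a picture frame. The two full-height stiles are 830 mm tall; the top rail sits at z = 792 and is 38 mm tall, so the border above the opening is 830 − 792 = 38 mm, matching the stile x-width.


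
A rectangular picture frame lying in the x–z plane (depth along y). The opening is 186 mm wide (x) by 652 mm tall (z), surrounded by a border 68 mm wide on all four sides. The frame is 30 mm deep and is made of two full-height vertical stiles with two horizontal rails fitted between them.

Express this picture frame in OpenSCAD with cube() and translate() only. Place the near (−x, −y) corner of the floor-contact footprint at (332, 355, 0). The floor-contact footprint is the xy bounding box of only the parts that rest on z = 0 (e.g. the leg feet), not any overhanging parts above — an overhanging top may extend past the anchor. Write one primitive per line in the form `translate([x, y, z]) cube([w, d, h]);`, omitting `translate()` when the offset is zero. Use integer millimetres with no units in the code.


translate([332, 355, 0]) cube([68, 30, 788]);
translate([586, 355, 0]) cube([68, 30, 788]);
translate([400, 355, 0]) cube([186, 30, 68]);
translate([400, 355, 720]) cube([186, 30, 68]);


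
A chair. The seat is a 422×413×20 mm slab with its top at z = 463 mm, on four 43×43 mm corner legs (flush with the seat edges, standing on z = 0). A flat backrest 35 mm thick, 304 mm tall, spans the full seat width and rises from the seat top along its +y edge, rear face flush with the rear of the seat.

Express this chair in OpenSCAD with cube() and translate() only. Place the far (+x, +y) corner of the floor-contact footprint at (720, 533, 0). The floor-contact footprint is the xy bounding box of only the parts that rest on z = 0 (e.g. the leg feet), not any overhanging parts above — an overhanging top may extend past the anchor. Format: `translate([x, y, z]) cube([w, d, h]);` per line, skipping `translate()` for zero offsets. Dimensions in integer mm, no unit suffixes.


translate([298, 120, 443]) cube([422, 413, 20]);
translate([298, 120, 0]) cube([43, 43, 443]);
translate([677, 120, 0]) cube([43, 43, 443]);
translate([298, 490, 0]) cube([43, 43, 443]);
translate([677, 490, 0]) cube([43, 43, 443]);
translate([298, 498, 463]) cube([422, 35, 304]);


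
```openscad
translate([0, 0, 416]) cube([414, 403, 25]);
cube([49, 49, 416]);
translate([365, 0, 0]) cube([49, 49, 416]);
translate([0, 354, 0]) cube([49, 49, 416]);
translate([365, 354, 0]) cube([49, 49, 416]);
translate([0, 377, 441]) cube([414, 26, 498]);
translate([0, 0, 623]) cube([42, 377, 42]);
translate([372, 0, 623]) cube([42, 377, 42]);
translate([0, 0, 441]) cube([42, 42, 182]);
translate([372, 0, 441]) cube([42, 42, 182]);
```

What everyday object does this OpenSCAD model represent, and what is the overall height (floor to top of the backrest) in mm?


A chair. The overall height is 939 mm.

A slab on four corner posts with a tall panel at the back — a chair. The seat slab sits at z = 416 with thickness 25, and the 498 mm backrest starts at the seat top, so the overall height is 416 + 25 + 498 = 939 mm.


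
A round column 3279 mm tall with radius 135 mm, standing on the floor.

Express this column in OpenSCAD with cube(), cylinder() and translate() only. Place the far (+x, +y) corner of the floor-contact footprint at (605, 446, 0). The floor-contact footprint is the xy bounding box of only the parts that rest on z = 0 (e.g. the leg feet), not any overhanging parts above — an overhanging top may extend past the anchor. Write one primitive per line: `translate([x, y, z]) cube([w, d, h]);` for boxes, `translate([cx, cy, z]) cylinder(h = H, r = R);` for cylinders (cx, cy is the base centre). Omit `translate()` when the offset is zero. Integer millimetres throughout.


translate([470, 311, 0]) cylinder(h = 3279, r = 135);


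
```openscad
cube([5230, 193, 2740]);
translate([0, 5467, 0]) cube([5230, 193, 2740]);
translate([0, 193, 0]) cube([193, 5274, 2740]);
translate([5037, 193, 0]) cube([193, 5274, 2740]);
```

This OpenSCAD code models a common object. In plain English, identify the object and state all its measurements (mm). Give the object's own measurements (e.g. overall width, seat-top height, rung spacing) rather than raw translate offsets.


The wall frame of a small rectangular building: four walls, each 2740 mm tall and 193 mm thick, enclosing a footprint 5230 mm (x) by 5660 mm (y) outside-to-outside, with no floor or roof. The front and back walls (the −y and +y sides) span the full width; the two side walls fit between them.


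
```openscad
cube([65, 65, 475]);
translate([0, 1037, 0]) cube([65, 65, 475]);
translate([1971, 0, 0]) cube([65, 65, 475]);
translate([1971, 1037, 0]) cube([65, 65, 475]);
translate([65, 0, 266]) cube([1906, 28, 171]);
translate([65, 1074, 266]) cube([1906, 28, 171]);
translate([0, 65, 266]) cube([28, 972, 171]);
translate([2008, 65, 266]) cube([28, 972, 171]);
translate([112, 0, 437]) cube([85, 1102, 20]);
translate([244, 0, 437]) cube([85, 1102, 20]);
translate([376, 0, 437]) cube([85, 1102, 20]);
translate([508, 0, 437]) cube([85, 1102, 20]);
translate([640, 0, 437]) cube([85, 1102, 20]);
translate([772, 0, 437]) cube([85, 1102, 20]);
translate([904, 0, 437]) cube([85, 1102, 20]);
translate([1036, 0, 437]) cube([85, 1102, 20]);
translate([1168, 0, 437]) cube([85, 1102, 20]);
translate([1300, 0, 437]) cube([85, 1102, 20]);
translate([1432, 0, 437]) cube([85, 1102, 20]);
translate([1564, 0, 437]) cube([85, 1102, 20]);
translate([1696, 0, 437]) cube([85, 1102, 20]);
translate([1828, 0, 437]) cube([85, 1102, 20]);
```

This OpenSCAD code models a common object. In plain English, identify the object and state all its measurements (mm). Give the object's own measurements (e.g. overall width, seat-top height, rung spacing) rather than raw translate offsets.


A bed frame 2036 mm long (x) by 1102 mm wide (y). Four 65×65 mm corner posts, 475 mm tall, at the corners of the footprint. Four rails of 28 mm thickness and 171 mm height run between adjacent posts with their undersides at z = 266 mm, their outer faces flush with the outside of the frame (the two x-running rails run between the posts' inner faces; the two y-running rails run between the posts' inner faces). 14 slats, each 85 mm wide (x) and 20 mm thick, lie across the top of the two x-running rails, running the full 1102 mm width of the frame in y; along x they sit between the end posts with a 47 mm gap after the −x posts and between neighbouring slats, leaving 58 mm before the +x posts.


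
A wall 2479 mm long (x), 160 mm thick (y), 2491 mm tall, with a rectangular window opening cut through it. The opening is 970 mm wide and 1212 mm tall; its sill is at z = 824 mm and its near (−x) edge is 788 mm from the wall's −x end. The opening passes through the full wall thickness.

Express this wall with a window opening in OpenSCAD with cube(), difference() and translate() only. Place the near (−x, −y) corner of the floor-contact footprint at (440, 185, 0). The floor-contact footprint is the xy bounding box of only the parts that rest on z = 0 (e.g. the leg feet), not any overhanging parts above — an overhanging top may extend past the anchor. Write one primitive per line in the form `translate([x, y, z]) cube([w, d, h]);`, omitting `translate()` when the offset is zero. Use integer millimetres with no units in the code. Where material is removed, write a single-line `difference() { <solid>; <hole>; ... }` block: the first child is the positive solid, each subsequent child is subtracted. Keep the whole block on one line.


difference() { translate([440, 185, 0]) cube([2479, 160, 2491]); translate([1228, 185, 824]) cube([970, 160, 1212]); }


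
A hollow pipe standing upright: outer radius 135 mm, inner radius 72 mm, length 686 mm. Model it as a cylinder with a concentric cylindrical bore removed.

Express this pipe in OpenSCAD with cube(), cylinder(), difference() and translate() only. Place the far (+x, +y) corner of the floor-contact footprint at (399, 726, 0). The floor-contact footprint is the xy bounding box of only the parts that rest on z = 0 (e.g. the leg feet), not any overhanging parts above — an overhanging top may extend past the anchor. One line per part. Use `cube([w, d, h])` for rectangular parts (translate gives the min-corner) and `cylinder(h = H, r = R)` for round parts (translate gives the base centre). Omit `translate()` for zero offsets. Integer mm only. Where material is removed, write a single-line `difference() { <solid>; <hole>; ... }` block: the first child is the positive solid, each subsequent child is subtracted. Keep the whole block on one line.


difference() { translate([264, 591, 0]) cylinder(h = 686, r = 135); translate([264, 591, 0]) cylinder(h = 686, r = 72); }


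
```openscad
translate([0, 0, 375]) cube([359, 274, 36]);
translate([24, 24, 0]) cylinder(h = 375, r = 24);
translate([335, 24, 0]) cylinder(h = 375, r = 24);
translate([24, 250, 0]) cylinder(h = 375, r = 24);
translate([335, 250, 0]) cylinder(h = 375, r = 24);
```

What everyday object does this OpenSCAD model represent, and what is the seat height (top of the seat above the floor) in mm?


A stool. The seat height is 411 mm.

A 359×274×36 slab at z = 375 on four corner cylinders — a stool. The seat top is 375 + 36 = 411 mm.


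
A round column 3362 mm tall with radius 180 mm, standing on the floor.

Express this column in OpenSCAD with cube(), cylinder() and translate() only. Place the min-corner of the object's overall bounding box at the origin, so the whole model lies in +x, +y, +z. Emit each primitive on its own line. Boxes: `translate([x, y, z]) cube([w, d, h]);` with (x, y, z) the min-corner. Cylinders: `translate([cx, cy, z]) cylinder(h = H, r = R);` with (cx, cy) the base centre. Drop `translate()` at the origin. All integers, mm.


translate([180, 180, 0]) cylinder(h = 3362, r = 180);


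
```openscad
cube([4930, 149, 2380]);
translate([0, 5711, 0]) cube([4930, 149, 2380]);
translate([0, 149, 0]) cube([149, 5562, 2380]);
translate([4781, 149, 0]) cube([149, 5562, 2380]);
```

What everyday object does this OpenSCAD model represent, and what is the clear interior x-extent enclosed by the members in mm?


A house (or room) frame. The interior width is 4632 mm.

Four 2380 mm walls enclosing a rectangle with no floor or roof — a room or house frame. Outside width is 4930 mm and wall thickness is 149 mm, so the interior width is 4930 − 2 × 149 = 4632 mm.


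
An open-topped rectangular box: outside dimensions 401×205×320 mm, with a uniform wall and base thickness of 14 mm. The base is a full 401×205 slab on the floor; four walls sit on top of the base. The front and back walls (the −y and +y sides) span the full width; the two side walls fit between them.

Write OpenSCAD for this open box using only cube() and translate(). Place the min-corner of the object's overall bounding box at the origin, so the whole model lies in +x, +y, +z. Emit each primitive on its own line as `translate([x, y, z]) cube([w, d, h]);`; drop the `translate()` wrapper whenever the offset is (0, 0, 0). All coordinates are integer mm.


cube([401, 205, 14]);
translate([0, 0, 14]) cube([401, 14, 306]);
translate([0, 191, 14]) cube([401, 14, 306]);
translate([0, 14, 14]) cube([14, 177, 306]);
translate([387, 14, 14]) cube([14, 177, 306]);


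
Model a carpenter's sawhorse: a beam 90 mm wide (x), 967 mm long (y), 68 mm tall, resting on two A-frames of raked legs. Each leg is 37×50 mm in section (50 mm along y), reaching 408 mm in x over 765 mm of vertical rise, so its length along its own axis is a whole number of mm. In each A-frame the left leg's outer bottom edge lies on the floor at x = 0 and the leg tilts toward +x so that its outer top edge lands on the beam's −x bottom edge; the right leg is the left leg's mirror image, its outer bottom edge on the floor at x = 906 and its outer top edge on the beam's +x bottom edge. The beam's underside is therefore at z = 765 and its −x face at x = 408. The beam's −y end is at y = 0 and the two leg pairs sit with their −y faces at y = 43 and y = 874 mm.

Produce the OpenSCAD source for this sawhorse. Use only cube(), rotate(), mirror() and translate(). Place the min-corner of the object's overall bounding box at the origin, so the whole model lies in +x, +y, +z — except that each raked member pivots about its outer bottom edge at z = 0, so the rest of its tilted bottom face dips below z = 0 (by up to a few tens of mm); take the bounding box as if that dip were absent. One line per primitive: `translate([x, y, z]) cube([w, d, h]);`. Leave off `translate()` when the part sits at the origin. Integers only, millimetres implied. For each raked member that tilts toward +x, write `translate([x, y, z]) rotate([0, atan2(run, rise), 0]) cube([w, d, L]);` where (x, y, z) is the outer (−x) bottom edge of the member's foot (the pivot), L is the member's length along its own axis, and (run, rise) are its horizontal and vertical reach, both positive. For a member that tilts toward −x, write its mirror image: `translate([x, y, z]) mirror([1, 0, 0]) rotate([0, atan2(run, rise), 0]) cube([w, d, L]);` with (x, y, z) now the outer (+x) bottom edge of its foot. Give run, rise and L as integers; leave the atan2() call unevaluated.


// leg length = √(408² + 765²) = 867
// right-leg outer foot x = 2·408 + 90 = 906
// beam min-corner = (408, 0, 765)
translate([408, 0, 765]) cube([90, 967, 68]);
translate([0, 43, 0]) rotate([0, atan2(408, 765), 0]) cube([37, 50, 867]);
translate([906, 43, 0]) mirror([1, 0, 0]) rotate([0, atan2(408, 765), 0]) cube([37, 50, 867]);
translate([0, 874, 0]) rotate([0, atan2(408, 765), 0]) cube([37, 50, 867]);
translate([906, 874, 0]) mirror([1, 0, 0]) rotate([0, atan2(408, 765), 0]) cube([37, 50, 867]);


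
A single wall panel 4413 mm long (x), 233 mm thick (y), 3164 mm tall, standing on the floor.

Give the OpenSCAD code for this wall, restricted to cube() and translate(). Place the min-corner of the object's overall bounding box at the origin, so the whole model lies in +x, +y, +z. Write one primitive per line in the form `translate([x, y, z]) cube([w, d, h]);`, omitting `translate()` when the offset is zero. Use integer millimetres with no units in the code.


cube([4413, 233, 3164]);


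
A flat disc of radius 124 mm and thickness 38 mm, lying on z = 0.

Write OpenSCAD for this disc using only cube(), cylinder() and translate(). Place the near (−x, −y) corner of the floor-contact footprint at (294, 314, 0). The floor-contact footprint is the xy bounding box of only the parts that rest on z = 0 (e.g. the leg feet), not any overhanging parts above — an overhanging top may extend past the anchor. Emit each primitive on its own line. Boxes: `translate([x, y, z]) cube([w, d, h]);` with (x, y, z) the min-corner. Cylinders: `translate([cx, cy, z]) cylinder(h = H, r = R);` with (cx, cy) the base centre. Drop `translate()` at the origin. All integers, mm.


translate([418, 438, 0]) cylinder(h = 38, r = 124);


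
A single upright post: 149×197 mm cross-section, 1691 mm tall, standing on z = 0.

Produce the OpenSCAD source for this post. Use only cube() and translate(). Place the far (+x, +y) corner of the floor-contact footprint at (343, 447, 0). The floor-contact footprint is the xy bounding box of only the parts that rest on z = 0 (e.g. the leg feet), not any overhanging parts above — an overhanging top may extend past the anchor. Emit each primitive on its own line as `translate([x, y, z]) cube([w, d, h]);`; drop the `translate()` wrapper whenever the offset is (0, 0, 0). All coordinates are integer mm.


translate([194, 250, 0]) cube([149, 197, 1691]);


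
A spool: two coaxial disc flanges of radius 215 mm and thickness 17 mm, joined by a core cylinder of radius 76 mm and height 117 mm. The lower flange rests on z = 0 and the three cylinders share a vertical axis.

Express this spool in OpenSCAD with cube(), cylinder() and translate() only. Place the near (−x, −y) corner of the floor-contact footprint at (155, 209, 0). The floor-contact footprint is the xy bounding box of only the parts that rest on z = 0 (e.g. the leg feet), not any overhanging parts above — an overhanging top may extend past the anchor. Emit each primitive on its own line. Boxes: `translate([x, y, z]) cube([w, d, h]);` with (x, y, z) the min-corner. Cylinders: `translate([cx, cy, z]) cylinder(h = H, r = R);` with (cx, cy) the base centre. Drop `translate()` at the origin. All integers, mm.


translate([370, 424, 0]) cylinder(h = 17, r = 215);
translate([370, 424, 17]) cylinder(h = 117, r = 76);
translate([370, 424, 134]) cylinder(h = 17, r = 215);


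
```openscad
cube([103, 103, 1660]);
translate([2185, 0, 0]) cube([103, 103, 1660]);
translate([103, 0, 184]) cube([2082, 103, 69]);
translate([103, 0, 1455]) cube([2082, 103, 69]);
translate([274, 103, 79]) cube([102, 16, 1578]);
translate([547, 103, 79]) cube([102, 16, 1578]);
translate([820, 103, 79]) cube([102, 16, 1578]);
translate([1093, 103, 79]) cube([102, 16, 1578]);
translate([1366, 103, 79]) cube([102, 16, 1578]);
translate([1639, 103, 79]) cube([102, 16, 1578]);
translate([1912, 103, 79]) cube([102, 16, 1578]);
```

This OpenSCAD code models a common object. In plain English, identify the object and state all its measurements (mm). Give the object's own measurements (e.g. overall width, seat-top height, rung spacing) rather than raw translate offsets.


A fence section. Two 103×103 mm posts, 1660 mm tall, stand on the floor with a clear span of 2082 mm between their inner faces. Two horizontal rails of 103×69 mm section span the gap between the posts with their undersides at z = 184 mm and z = 1455 mm, flush with the posts' −y face. 7 pickets, each 102 mm wide, 16 mm thick and 1578 mm tall, are fixed to the +y face of the rails with their bottoms at z = 79 mm, spaced across the span with a 171 mm gap after the −x post and between neighbouring pickets and before the +x post.


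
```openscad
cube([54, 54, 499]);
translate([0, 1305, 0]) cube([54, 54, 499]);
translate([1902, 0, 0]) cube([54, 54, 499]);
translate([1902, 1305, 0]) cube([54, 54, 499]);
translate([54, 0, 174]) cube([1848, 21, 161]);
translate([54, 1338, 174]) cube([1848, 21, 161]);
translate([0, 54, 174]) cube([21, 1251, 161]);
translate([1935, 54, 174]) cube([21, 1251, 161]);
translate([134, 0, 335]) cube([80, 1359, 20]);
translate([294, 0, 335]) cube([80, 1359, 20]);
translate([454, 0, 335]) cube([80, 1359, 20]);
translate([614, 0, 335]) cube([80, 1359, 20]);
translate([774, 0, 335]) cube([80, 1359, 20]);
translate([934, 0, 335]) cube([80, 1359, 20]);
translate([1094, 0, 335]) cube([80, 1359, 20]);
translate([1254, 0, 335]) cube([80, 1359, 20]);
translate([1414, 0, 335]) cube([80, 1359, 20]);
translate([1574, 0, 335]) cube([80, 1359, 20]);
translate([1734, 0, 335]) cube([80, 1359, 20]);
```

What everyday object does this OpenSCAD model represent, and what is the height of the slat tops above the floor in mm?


A bed frame. The slat-top height is 355 mm.

Four posts, four rails, and a row of slats — a bed frame. Slats sit on the rails at z = 174 + 161 = 335; with slat thickness 20, the top is 355 mm.


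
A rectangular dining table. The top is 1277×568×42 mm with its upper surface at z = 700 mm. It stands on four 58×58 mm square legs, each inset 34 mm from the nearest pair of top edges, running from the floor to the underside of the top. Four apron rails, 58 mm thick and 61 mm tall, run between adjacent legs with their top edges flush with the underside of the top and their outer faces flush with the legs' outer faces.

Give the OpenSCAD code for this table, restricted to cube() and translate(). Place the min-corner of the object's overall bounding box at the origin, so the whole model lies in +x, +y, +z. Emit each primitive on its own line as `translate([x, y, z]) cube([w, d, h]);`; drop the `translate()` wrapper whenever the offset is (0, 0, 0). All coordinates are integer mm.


translate([0, 0, 658]) cube([1277, 568, 42]);
translate([34, 34, 0]) cube([58, 58, 658]);
translate([1185, 34, 0]) cube([58, 58, 658]);
translate([34, 476, 0]) cube([58, 58, 658]);
translate([1185, 476, 0]) cube([58, 58, 658]);
translate([92, 34, 597]) cube([1093, 58, 61]);
translate([92, 476, 597]) cube([1093, 58, 61]);
translate([34, 92, 597]) cube([58, 384, 61]);
translate([1185, 92, 597]) cube([58, 384, 61]);


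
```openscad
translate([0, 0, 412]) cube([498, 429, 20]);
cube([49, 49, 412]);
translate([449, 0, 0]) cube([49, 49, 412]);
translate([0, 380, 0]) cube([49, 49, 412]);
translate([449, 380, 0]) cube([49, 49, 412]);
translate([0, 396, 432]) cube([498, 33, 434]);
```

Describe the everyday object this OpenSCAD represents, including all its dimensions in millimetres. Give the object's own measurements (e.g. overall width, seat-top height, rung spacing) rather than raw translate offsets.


A chair. The seat is a 498×429×20 mm slab with its top at z = 432 mm, on four 49×49 mm corner legs (flush with the seat edges, standing on z = 0). A flat backrest 33 mm thick, 434 mm tall, spans the full seat width and rises from the seat top along its +y edge, rear face flush with the rear of the seat.


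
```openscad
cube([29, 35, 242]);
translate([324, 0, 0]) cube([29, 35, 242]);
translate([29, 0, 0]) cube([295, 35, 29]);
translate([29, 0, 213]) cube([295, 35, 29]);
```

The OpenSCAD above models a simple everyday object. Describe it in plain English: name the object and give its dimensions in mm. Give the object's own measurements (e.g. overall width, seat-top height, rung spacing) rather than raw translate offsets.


A rectangular picture frame lying in the x–z plane (depth along y). The opening is 295 mm wide (x) by 184 mm tall (z), surrounded by a border 29 mm wide on all four sides. The frame is 35 mm deep and is made of two full-height vertical stiles with two horizontal rails fitted between them.


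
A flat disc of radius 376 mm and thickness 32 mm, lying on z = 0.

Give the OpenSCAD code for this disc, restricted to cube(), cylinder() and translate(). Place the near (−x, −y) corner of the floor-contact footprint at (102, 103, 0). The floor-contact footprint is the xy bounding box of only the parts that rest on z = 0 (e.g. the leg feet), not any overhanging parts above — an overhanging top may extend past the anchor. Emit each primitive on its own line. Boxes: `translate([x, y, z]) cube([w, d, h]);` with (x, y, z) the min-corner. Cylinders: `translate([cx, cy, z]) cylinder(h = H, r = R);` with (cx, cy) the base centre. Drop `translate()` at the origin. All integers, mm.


translate([478, 479, 0]) cylinder(h = 32, r = 376);


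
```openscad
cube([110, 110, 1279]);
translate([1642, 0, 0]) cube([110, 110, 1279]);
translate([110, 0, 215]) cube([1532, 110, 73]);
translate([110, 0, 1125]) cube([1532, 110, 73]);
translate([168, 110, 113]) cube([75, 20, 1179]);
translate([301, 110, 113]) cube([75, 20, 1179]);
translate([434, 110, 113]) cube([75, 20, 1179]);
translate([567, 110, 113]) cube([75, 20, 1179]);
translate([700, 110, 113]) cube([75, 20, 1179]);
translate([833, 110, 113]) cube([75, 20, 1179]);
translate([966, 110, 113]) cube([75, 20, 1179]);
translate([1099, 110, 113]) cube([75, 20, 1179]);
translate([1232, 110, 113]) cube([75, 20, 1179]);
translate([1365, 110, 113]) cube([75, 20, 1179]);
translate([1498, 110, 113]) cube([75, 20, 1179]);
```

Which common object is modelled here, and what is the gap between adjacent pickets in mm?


A fence section. The picket gap is 58 mm.

Two posts, two rails, 11 pickets — a fence section. Span 1532 mm holds 11 pickets of 75 mm with 12 equal gaps: ⌊(1532 − 11·75) / 12⌋ = 58 mm.


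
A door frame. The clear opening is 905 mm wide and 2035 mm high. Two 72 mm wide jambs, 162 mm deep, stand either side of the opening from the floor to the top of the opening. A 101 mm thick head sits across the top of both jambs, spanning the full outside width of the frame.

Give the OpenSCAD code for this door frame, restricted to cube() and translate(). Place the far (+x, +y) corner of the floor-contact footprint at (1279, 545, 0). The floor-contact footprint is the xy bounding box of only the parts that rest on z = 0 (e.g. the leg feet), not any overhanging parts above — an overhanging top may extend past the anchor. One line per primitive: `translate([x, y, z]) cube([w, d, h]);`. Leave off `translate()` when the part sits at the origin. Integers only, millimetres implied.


translate([230, 383, 0]) cube([72, 162, 2035]);
translate([1207, 383, 0]) cube([72, 162, 2035]);
translate([230, 383, 2035]) cube([1049, 162, 101]);


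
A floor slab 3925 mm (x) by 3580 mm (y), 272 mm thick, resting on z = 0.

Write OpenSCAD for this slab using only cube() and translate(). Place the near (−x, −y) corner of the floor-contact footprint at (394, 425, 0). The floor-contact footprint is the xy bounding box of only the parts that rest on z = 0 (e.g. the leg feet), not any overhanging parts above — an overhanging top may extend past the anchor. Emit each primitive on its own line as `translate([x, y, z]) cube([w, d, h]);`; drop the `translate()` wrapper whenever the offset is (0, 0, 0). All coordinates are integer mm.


translate([394, 425, 0]) cube([3925, 3580, 272]);


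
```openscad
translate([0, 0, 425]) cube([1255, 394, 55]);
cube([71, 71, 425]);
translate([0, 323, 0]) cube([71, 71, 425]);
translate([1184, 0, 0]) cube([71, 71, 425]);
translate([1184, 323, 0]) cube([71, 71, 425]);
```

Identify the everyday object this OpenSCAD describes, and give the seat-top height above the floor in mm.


A bench. The seat-top height is 480 mm.

A long slab on four corner posts — a bench. The slab sits at z = 425 with thickness 55, so the top is 425 + 55 = 480 mm.


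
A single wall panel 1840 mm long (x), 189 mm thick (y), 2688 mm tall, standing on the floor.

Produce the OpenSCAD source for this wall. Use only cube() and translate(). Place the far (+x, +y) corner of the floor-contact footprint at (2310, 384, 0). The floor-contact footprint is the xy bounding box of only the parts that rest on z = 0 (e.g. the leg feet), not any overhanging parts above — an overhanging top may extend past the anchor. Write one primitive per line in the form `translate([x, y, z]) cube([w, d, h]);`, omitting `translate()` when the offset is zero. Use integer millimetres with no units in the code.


translate([470, 195, 0]) cube([1840, 189, 2688]);


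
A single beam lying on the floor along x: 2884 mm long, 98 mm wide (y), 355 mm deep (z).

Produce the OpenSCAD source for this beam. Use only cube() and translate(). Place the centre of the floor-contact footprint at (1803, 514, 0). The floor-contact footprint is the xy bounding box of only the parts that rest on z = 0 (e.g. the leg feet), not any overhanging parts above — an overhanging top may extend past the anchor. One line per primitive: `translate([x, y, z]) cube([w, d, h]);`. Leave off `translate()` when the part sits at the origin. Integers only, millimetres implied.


translate([361, 465, 0]) cube([2884, 98, 355]);


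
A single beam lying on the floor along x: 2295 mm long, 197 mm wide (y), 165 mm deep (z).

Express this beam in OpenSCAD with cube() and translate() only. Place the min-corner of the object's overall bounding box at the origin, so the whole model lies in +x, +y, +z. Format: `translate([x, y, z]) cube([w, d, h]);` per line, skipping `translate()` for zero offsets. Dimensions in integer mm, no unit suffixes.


cube([2295, 197, 165]);


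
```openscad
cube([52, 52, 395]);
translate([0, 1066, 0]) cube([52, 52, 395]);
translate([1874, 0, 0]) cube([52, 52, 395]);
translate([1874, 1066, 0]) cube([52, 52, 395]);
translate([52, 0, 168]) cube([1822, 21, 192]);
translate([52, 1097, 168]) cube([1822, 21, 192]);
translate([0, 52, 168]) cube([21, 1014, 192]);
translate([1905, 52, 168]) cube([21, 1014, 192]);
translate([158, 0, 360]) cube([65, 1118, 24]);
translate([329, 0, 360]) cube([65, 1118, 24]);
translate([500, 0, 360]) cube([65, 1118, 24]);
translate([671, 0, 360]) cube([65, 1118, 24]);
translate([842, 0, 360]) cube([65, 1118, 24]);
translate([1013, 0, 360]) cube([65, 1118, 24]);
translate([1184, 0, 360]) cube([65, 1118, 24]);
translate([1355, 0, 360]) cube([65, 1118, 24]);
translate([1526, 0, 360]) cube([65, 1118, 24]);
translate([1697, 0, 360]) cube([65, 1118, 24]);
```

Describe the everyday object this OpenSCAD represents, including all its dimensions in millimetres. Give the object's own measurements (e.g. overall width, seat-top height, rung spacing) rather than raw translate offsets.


A bed frame 1926 mm long (x) by 1118 mm wide (y). Four 52×52 mm corner posts, 395 mm tall, at the corners of the footprint. Four rails of 21 mm thickness and 192 mm height run between adjacent posts with their undersides at z = 168 mm, their outer faces flush with the outside of the frame (the two x-running rails run between the posts' inner faces; the two y-running rails run between the posts' inner faces). 10 slats, each 65 mm wide (x) and 24 mm thick, lie across the top of the two x-running rails, running the full 1118 mm width of the frame in y; along x they sit between the end posts with a 106 mm gap after the −x posts and between neighbouring slats, leaving 112 mm before the +x posts.
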